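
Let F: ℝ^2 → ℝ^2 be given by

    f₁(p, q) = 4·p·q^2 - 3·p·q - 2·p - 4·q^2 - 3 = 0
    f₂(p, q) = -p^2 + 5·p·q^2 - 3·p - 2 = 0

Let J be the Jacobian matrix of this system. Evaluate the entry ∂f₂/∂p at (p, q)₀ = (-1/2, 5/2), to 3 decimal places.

∂f₂/∂p = -2·p + 5·q^2 - 3.
At (-1/2, 5/2) this is 29.250.

29.250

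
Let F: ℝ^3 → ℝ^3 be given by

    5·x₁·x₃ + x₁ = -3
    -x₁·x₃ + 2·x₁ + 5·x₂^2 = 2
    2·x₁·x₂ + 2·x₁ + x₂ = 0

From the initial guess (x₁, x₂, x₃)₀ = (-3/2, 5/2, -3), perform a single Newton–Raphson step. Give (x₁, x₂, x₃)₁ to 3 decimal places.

(-0.681, 1.366, -1.329)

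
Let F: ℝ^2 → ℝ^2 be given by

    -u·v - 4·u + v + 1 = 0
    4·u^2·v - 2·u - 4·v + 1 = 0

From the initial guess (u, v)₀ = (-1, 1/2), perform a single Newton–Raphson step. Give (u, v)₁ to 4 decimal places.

(-0.5000, -1.3750)

At (-1, 1/2): F = (6.0000, 3.0000).
Jacobian J = [[-v - 4, -u + 1], [8·u·v - 2, 4·u^2 - 4]].
At the point, J = [[-4.5000, 2.0000], [-6.0000, 0.0000]] (det J = 12.0000).
Solving J·Δ = −F gives Δ = (0.5000, -1.8750).
Then the next iterate is (u, v)₁ = (-0.5000, -1.3750).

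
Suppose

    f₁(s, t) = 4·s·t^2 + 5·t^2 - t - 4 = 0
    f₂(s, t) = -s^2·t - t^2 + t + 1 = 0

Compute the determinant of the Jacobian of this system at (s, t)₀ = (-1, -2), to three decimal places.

J = [[4·t^2, 8·s·t + 10·t - 1], [-2·s·t, -s^2 - 2·t + 1]].
At the point, J = [[16.000, -5.000], [-4.000, 4.000]].
det J = 44.000.

44.000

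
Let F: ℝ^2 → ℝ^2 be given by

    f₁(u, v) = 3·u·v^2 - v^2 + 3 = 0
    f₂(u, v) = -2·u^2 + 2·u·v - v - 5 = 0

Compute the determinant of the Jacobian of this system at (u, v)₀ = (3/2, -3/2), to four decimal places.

-81.0000

J = [[3·v^2, 6·u·v - 2·v], [-4·u + 2·v, 2·u - 1]].
At the point, J = [[6.7500, -10.5000], [-9.0000, 2.0000]].
det J = -81.0000.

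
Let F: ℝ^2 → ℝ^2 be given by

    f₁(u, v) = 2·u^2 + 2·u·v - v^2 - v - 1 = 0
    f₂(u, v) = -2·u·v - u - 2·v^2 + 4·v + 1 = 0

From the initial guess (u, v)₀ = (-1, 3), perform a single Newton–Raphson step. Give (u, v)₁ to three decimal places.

(0.600, 1.467)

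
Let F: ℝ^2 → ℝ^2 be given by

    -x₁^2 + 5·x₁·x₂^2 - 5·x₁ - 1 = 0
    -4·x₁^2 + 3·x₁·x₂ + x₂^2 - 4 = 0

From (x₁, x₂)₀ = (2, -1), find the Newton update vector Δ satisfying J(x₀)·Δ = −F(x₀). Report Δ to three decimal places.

At (2, -1): F = (-5.000, -25.000).
Jacobian J = [[-2·x₁ + 5·x₂^2 - 5, 10·x₁·x₂], [-8·x₁ + 3·x₂, 3·x₁ + 2·x₂]].
At the point, J = [[-4.000, -20.000], [-19.000, 4.000]] (det J = -396.000).
Solving J·Δ = −F gives Δ = (-1.313, 0.013).

(-1.313, 0.013)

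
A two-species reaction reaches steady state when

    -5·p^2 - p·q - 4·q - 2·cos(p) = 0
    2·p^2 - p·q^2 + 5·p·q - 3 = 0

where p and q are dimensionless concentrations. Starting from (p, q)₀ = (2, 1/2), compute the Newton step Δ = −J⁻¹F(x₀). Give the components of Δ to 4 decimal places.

At (2, 1/2): F = (-22.167706, 9.5000).
Jacobian J = [[-10·p - q + 2·sin(p), -p - 4], [4·p - q^2 + 5·q, -2·p·q + 5·p]].
At the point, J = [[-18.681405, -6.0000], [10.2500, 8.0000]] (det J = -87.951241).
Solving J·Δ = −F gives Δ = (-1.3683, 0.5656).

(-1.3683, 0.5656)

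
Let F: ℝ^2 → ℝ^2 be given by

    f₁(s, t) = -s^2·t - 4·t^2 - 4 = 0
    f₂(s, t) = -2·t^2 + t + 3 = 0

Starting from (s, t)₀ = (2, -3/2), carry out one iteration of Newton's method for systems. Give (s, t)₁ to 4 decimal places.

(2.5952, -1.0714)

At (2, -3/2): F = (-7.0000, -3.0000).
Jacobian J = [[-2·s·t, -s^2 - 8·t], [0, -4·t + 1]].
At the point, J = [[6.0000, 8.0000], [0.0000, 7.0000]] (det J = 42.0000).
Solving J·Δ = −F gives Δ = (0.5952, 0.4286).
Then the next iterate is (s, t)₁ = (2.5952, -1.0714).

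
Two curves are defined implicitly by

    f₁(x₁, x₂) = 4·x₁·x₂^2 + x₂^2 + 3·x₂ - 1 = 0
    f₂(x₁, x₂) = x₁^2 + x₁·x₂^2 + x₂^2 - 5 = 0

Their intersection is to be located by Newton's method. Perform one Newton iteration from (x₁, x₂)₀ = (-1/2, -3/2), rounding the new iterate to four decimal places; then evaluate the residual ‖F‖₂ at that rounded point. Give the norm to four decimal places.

29.0811

At (-1/2, -3/2): F = (-7.7500, -3.6250).
Jacobian J = [[4·x₂^2, 8·x₁·x₂ + 2·x₂ + 3], [2·x₁ + x₂^2, 2·x₁·x₂ + 2·x₂]].
At the point, J = [[9.0000, 6.0000], [1.2500, -1.5000]] (det J = -21.0000).
Solving J·Δ = −F gives Δ = (1.5893, -1.0923).
Then the next iterate is (x₁, x₂)₁ = (1.0893, -2.5923).
Re-evaluating at (1.0893, -2.5923): F = (27.223587, 10.226711), so ‖F‖₂ = 29.0811.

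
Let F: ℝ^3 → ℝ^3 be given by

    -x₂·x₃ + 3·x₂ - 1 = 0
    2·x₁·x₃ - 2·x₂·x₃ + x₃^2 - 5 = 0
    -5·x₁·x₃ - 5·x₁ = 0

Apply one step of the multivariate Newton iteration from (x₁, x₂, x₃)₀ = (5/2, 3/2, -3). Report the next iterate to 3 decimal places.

(0.625, 0.292, -2.500)

At (5/2, 3/2, -3): F = (8.000, -2.000, 25.000).
Jacobian J = [[0, -x₃ + 3, -x₂], [2·x₃, -2·x₃, 2·x₁ - 2·x₂ + 2·x₃], [-5·x₃ - 5, 0, -5·x₁]].
At the point, J = [[0.000, 6.000, -1.500], [-6.000, 6.000, -4.000], [10.000, 0.000, -12.500]] (det J = -600.000).
Solving J·Δ = −F gives Δ = (-1.875, -1.208, 0.500).
Then the next iterate is (x₁, x₂, x₃)₁ = (0.625, 0.292, -2.500).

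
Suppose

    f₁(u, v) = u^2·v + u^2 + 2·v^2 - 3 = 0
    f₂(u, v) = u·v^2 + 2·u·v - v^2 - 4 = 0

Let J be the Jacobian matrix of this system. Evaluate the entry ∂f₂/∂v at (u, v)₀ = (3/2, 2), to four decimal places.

∂f₂/∂v = 2·u·v + 2·u - 2·v.
At (3/2, 2) this is 5.0000.

5.0000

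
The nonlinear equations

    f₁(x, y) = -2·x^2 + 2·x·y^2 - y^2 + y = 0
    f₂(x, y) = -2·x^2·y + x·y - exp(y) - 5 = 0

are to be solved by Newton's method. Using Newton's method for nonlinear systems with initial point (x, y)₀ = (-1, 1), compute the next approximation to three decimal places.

At (-1, 1): F = (-4.000, -10.71828).
Jacobian J = [[-4·x + 2·y^2, 4·x·y - 2·y + 1], [-4·x·y + y, -2·x^2 + x - exp(y)]].
At the point, J = [[6.000, -5.000], [5.000, -5.71828]] (det J = -9.30969).
Solving J·Δ = −F gives Δ = (-3.300, -4.760).
Then the next iterate is (x, y)₁ = (-4.300, -3.760).

(-4.300, -3.760)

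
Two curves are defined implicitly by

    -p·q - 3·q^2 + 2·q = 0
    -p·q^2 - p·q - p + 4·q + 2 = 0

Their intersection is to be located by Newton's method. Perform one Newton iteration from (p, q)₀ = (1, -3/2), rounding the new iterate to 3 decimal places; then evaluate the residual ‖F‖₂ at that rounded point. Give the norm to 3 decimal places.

2.271

At (1, -3/2): F = (-8.250, -5.750).
Jacobian J = [[-q, -p - 6·q + 2], [-q^2 - q - 1, -2·p·q - p + 4]].
At the point, J = [[1.500, 10.000], [-1.750, 6.000]] (det J = 26.500).
Solving J·Δ = −F gives Δ = (-0.302, 0.870).
Then the next iterate is (p, q)₁ = (0.698, -0.630).
Re-evaluating at (0.698, -0.630): F = (-2.01096, -1.05530), so ‖F‖₂ = 2.271.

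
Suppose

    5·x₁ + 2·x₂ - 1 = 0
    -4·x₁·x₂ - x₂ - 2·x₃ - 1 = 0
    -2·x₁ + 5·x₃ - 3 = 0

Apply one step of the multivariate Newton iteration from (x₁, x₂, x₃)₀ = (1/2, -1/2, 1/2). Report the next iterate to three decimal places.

(0.540, -0.851, 0.816)

At (1/2, -1/2, 1/2): F = (0.500, -0.500, -1.500).
Jacobian J = [[5, 2, 0], [-4·x₂, -4·x₁ - 1, -2], [-2, 0, 5]].
At the point, J = [[5.000, 2.000, 0.000], [2.000, -3.000, -2.000], [-2.000, 0.000, 5.000]] (det J = -87.000).
Solving J·Δ = −F gives Δ = (0.040, -0.351, 0.316).
Then the next iterate is (x₁, x₂, x₃)₁ = (0.540, -0.851, 0.816).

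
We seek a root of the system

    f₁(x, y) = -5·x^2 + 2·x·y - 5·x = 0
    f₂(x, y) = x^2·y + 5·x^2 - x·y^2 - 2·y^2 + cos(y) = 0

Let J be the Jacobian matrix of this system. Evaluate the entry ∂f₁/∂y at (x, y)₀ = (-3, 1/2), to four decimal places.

∂f₁/∂y = 2·x.
At (-3, 1/2) this is -6.0000.

-6.0000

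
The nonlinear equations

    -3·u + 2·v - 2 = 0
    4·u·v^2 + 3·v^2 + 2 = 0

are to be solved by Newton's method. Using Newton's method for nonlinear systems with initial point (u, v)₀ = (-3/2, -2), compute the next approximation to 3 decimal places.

At (-3/2, -2): F = (-1.500, -10.000).
Jacobian J = [[-3, 2], [4·v^2, 8·u·v + 6·v]].
At the point, J = [[-3.000, 2.000], [16.000, 12.000]] (det J = -68.000).
Solving J·Δ = −F gives Δ = (0.029, 0.794).
Then the next iterate is (u, v)₁ = (-1.471, -1.206).

(-1.471, -1.206)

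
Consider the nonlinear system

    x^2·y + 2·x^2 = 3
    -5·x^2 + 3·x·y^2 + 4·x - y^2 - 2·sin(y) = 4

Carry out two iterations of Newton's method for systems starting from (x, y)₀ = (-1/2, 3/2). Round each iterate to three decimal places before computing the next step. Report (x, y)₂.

(-1.429, -0.394)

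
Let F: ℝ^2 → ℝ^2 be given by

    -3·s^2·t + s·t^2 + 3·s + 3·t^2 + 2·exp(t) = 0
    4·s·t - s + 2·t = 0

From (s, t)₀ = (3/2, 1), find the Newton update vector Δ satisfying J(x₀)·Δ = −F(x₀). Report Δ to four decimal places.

At (3/2, 1): F = (7.686564, 6.5000).
Jacobian J = [[-6·s·t + t^2 + 3, -3·s^2 + 2·s·t + 6·t + 2·exp(t)], [4·t - 1, 4·s + 2]].
At the point, J = [[-5.0000, 7.686564], [3.0000, 8.0000]] (det J = -63.059691).
Solving J·Δ = −F gives Δ = (0.1828, -0.8811).

(0.1828, -0.8811)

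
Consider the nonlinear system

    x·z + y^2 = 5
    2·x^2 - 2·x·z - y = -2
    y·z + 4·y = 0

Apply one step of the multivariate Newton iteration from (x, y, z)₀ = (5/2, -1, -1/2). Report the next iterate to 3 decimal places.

At (5/2, -1, -1/2): F = (-5.250, 18.000, -3.500).
Jacobian J = [[z, 2·y, x], [4·x - 2·z, -1, -2·x], [0, z + 4, y]].
At the point, J = [[-0.500, -2.000, 2.500], [11.000, -1.000, -5.000], [0.000, 3.500, -1.000]] (det J = 65.000).
Solving J·Δ = −F gives Δ = (0.298, 2.096, 3.837).
Then the next iterate is (x, y, z)₁ = (2.798, 1.096, 3.337).

(2.798, 1.096, 3.337)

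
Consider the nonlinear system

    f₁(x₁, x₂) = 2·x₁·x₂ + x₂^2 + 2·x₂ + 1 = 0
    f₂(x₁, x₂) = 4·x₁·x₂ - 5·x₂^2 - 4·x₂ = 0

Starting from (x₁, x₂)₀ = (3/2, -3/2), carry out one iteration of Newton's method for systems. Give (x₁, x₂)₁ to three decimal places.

At (3/2, -3/2): F = (-4.250, -14.250).
Jacobian J = [[2·x₂, 2·x₁ + 2·x₂ + 2], [4·x₂, 4·x₁ - 10·x₂ - 4]].
At the point, J = [[-3.000, 2.000], [-6.000, 17.000]] (det J = -39.000).
Solving J·Δ = −F gives Δ = (-1.122, 0.442).
Then the next iterate is (x₁, x₂)₁ = (0.378, -1.058).

(0.378, -1.058)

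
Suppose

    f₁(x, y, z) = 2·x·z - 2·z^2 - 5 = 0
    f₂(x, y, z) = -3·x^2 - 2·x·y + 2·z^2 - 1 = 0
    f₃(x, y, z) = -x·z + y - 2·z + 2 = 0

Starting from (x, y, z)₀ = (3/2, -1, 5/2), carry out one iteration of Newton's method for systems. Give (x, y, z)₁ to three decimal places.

At (3/2, -1, 5/2): F = (-10.000, 7.750, -7.750).
Jacobian J = [[2·z, 0, 2·x - 4·z], [-6·x - 2·y, -2·x, 4·z], [-z, 1, -x - 2]].
At the point, J = [[5.000, 0.000, -7.000], [-7.000, -3.000, 10.000], [-2.500, 1.000, -3.500]] (det J = 104.000).
Solving J·Δ = −F gives Δ = (-0.995, -2.226, -2.139).
Then the next iterate is (x, y, z)₁ = (0.505, -3.226, 0.361).

(0.505, -3.226, 0.361)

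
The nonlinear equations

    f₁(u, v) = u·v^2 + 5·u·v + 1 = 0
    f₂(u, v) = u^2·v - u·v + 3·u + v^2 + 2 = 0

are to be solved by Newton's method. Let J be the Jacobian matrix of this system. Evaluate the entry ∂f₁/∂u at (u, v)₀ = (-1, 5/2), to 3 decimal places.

∂f₁/∂u = v^2 + 5·v.
At (-1, 5/2) this is 18.750.

18.750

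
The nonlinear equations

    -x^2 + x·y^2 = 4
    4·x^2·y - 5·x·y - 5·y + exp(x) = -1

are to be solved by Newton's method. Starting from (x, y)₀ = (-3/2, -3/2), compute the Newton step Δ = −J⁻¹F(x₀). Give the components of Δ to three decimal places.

At (-3/2, -3/2): F = (-9.625, -16.02687).
Jacobian J = [[-2·x + y^2, 2·x·y], [8·x·y - 5·y + exp(x), 4·x^2 - 5·x - 5]].
At the point, J = [[5.250, 4.500], [25.72313, 11.500]] (det J = -55.37909).
Solving J·Δ = −F gives Δ = (-0.696, 2.951).

(-0.696, 2.951)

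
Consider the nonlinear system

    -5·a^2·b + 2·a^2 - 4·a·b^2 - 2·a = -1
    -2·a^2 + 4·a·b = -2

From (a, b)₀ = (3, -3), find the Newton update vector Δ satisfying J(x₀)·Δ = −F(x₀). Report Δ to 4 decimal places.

At (3, -3): F = (40.0000, -52.0000).
Jacobian J = [[-10·a·b + 4·a - 4·b^2 - 2, -5·a^2 - 8·a·b], [-4·a + 4·b, 4·a]].
At the point, J = [[64.0000, 27.0000], [-24.0000, 12.0000]] (det J = 1416.0000).
Solving J·Δ = −F gives Δ = (-1.3305, 1.6723).

(-1.3305, 1.6723)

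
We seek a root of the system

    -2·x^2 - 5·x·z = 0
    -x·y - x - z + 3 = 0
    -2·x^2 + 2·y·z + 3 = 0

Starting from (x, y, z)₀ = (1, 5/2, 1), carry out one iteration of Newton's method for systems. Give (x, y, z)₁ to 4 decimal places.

(0.9268, 2.5244, -0.2683)

At (1, 5/2, 1): F = (-7.0000, -1.5000, 6.0000).
Jacobian J = [[-4·x - 5·z, 0, -5·x], [-y - 1, -x, -1], [-4·x, 2·z, 2·y]].
At the point, J = [[-9.0000, 0.0000, -5.0000], [-3.5000, -1.0000, -1.0000], [-4.0000, 2.0000, 5.0000]] (det J = 82.0000).
Solving J·Δ = −F gives Δ = (-0.0732, 0.0244, -1.2683).
Then the next iterate is (x, y, z)₁ = (0.9268, 2.5244, -0.2683).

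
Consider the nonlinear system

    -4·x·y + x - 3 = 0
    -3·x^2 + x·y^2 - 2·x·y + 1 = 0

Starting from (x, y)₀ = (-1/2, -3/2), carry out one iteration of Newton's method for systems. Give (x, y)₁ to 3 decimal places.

(11.000, -38.500)

At (-1/2, -3/2): F = (-6.500, -2.375).
Jacobian J = [[-4·y + 1, -4·x], [-6·x + y^2 - 2·y, 2·x·y - 2·x]].
At the point, J = [[7.000, 2.000], [8.250, 2.500]] (det J = 1.000).
Solving J·Δ = −F gives Δ = (11.500, -37.000).
Then the next iterate is (x, y)₁ = (11.000, -38.500).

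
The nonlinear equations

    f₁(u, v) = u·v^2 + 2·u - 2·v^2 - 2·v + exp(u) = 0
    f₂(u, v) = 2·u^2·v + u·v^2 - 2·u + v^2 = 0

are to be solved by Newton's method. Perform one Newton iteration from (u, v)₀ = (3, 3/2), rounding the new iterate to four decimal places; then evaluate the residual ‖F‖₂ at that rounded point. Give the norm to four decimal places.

At (3, 3/2): F = (25.335537, 30.0000).
Jacobian J = [[v^2 + exp(u) + 2, 2·u·v - 4·v - 2], [4·u·v + v^2 - 2, 2·u^2 + 2·u·v + 2·v]].
At the point, J = [[24.335537, 1.0000], [18.2500, 30.0000]] (det J = 711.816108).
Solving J·Δ = −F gives Δ = (-1.0256, -0.3761).
Then the next iterate is (u, v)₁ = (1.9744, 1.1239).
Re-evaluating at (1.9744, 1.1239): F = (8.870960, 8.570815), so ‖F‖₂ = 12.3350.

12.3350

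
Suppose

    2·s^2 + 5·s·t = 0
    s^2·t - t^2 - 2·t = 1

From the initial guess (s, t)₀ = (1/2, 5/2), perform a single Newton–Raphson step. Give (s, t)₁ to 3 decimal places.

At (1/2, 5/2): F = (6.750, -11.625).
Jacobian J = [[4·s + 5·t, 5·s], [2·s·t, s^2 - 2·t - 2]].
At the point, J = [[14.500, 2.500], [2.500, -6.750]] (det J = -104.125).
Solving J·Δ = −F gives Δ = (-0.158, -1.781).
Then the next iterate is (s, t)₁ = (0.342, 0.719).

(0.342, 0.719)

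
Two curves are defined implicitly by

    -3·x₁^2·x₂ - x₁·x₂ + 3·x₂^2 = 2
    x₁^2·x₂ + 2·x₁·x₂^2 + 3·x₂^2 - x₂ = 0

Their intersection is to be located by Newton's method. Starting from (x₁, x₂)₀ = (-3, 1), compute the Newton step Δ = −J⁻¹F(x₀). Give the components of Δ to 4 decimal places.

At (-3, 1): F = (-23.0000, 5.0000).
Jacobian J = [[-6·x₁·x₂ - x₂, -3·x₁^2 - x₁ + 6·x₂], [2·x₁·x₂ + 2·x₂^2, x₁^2 + 4·x₁·x₂ + 6·x₂ - 1]].
At the point, J = [[17.0000, -18.0000], [-4.0000, 2.0000]] (det J = -38.0000).
Solving J·Δ = −F gives Δ = (1.1579, -0.1842).

(1.1579, -0.1842)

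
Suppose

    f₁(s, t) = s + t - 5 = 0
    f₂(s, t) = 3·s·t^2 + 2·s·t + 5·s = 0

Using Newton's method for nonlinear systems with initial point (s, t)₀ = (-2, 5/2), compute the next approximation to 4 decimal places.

At (-2, 5/2): F = (-4.5000, -57.5000).
Jacobian J = [[1, 1], [3·t^2 + 2·t + 5, 6·s·t + 2·s]].
At the point, J = [[1.0000, 1.0000], [28.7500, -34.0000]] (det J = -62.7500).
Solving J·Δ = −F gives Δ = (3.3546, 1.1454).
Then the next iterate is (s, t)₁ = (1.3546, 3.6454).

(1.3546, 3.6454)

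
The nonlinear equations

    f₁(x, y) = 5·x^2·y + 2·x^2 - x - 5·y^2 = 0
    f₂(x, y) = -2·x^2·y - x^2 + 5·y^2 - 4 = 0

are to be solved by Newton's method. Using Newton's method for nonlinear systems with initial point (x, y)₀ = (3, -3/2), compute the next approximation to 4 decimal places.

(1.5354, -1.2674)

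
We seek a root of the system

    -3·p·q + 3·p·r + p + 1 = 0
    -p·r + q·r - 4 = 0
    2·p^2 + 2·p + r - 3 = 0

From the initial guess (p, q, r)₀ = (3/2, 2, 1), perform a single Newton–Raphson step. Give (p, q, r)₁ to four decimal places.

At (3/2, 2, 1): F = (-2.0000, -3.5000, 5.5000).
Jacobian J = [[-3·q + 3·r + 1, -3·p, 3·p], [-r, r, -p + q], [4·p + 2, 0, 1]].
At the point, J = [[-2.0000, -4.5000, 4.5000], [-1.0000, 1.0000, 0.5000], [8.0000, 0.0000, 1.0000]] (det J = -60.5000).
Solving J·Δ = −F gives Δ = (-0.9070, 1.7149, 1.7562).
Then the next iterate is (p, q, r)₁ = (0.5930, 3.7149, 2.7562).

(0.5930, 3.7149, 2.7562)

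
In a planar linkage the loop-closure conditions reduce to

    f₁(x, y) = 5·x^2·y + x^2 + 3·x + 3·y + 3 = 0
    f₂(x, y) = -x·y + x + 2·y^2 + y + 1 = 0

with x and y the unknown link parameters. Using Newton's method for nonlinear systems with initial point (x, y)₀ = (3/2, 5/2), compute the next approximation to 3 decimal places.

(0.959, 0.967)

At (3/2, 5/2): F = (45.375, 13.750).
Jacobian J = [[10·x·y + 2·x + 3, 5·x^2 + 3], [-y + 1, -x + 4·y + 1]].
At the point, J = [[43.500, 14.250], [-1.500, 9.500]] (det J = 434.625).
Solving J·Δ = −F gives Δ = (-0.541, -1.533).
Then the next iterate is (x, y)₁ = (0.959, 0.967).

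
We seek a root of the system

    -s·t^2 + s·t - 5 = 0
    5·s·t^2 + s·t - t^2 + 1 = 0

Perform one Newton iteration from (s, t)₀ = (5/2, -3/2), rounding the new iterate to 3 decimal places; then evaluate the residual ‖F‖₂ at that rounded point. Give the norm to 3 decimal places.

At (5/2, -3/2): F = (-14.375, 23.125).
Jacobian J = [[-t^2 + t, -2·s·t + s], [5·t^2 + t, 10·s·t + s - 2·t]].
At the point, J = [[-3.750, 10.000], [9.750, -32.000]] (det J = 22.500).
Solving J·Δ = −F gives Δ = (-10.167, -2.375).
Then the next iterate is (s, t)₁ = (-7.667, -3.875).
Re-evaluating at (-7.667, -3.875): F = (139.83442, -559.92998), so ‖F‖₂ = 577.127.

577.127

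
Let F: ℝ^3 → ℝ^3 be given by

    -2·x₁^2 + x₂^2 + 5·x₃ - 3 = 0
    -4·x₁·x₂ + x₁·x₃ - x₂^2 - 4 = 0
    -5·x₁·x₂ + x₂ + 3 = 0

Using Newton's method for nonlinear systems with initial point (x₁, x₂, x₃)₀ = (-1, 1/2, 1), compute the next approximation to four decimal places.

At (-1, 1/2, 1): F = (0.2500, -3.2500, 6.0000).
Jacobian J = [[-4·x₁, 2·x₂, 5], [-4·x₂ + x₃, -4·x₁ - 2·x₂, x₁], [-5·x₂, -5·x₁ + 1, 0]].
At the point, J = [[4.0000, 1.0000, 5.0000], [-1.0000, 3.0000, -1.0000], [-2.5000, 6.0000, 0.0000]] (det J = 34.0000).
Solving J·Δ = −F gives Δ = (5.6471, 1.3529, -4.8382).
Then the next iterate is (x₁, x₂, x₃)₁ = (4.6471, 1.8529, -3.8382).

(4.6471, 1.8529, -3.8382)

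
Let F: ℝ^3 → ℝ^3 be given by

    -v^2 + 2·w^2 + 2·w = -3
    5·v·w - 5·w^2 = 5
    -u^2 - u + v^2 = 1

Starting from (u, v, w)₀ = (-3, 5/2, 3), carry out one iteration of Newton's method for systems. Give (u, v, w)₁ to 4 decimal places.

At (-3, 5/2, 3): F = (20.7500, -12.5000, -0.7500).
Jacobian J = [[0, -2·v, 4·w + 2], [0, 5·w, 5·v - 10·w], [-2·u - 1, 2·v, 0]].
At the point, J = [[0.0000, -5.0000, 14.0000], [0.0000, 15.0000, -17.5000], [5.0000, 5.0000, 0.0000]] (det J = -612.5000).
Solving J·Δ = −F gives Δ = (1.6857, -1.5357, -2.0306).
Then the next iterate is (u, v, w)₁ = (-1.3143, 0.9643, 0.9694).

(-1.3143, 0.9643, 0.9694)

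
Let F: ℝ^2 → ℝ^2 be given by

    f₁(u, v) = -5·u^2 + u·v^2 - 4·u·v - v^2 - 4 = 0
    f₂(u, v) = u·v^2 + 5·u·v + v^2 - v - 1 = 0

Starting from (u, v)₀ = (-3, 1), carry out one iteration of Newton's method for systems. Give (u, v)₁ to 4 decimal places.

At (-3, 1): F = (-41.0000, -19.0000).
Jacobian J = [[-10·u + v^2 - 4·v, 2·u·v - 4·u - 2·v], [v^2 + 5·v, 2·u·v + 5·u + 2·v - 1]].
At the point, J = [[27.0000, 4.0000], [6.0000, -20.0000]] (det J = -564.0000).
Solving J·Δ = −F gives Δ = (1.5887, -0.4734).
Then the next iterate is (u, v)₁ = (-1.4113, 0.5266).

(-1.4113, 0.5266)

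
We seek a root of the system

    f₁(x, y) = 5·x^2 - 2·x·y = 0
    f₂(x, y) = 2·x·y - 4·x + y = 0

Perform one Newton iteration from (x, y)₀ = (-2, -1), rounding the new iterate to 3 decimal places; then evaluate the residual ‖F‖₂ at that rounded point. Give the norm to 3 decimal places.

At (-2, -1): F = (16.000, 11.000).
Jacobian J = [[10·x - 2·y, -2·x], [2·y - 4, 2·x + 1]].
At the point, J = [[-18.000, 4.000], [-6.000, -3.000]] (det J = 78.000).
Solving J·Δ = −F gives Δ = (1.179, 1.308).
Then the next iterate is (x, y)₁ = (-0.821, 0.308).
Re-evaluating at (-0.821, 0.308): F = (3.87594, 3.08626), so ‖F‖₂ = 4.955.

4.955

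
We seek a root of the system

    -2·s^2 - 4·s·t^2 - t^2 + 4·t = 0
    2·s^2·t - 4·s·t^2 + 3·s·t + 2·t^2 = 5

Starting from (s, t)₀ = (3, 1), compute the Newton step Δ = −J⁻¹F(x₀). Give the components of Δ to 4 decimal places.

At (3, 1): F = (-27.0000, 12.0000).
Jacobian J = [[-4·s - 4·t^2, -8·s·t - 2·t + 4], [4·s·t - 4·t^2 + 3·t, 2·s^2 - 8·s·t + 3·s + 4·t]].
At the point, J = [[-16.0000, -22.0000], [11.0000, 7.0000]] (det J = 130.0000).
Solving J·Δ = −F gives Δ = (-0.5769, -0.8077).

(-0.5769, -0.8077)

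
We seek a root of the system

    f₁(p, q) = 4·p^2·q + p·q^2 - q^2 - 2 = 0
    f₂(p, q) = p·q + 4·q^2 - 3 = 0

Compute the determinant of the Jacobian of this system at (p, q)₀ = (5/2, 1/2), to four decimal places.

53.3750

J = [[8·p·q + q^2, 4·p^2 + 2·p·q - 2·q], [q, p + 8·q]].
At the point, J = [[10.2500, 26.5000], [0.5000, 6.5000]].
det J = 53.3750.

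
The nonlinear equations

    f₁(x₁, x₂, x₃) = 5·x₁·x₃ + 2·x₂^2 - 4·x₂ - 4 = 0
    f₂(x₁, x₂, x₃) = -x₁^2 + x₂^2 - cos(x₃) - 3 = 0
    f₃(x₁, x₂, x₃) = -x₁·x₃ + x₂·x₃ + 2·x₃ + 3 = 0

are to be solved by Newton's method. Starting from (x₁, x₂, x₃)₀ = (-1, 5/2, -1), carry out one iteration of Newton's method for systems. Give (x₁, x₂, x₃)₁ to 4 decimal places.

(-1.0262, 2.2378, -0.5883)

At (-1, 5/2, -1): F = (3.5000, 1.709698, -2.5000).
Jacobian J = [[5·x₃, 4·x₂ - 4, 5·x₁], [-2·x₁, 2·x₂, sin(x₃)], [-x₃, x₃, -x₁ + x₂ + 2]].
At the point, J = [[-5.0000, 6.0000, -5.0000], [2.0000, 5.0000, -0.841471], [1.0000, -1.0000, 5.5000]] (det J = -169.341471).
Solving J·Δ = −F gives Δ = (-0.0262, -0.2622, 0.4117).
Then the next iterate is (x₁, x₂, x₃)₁ = (-1.0262, 2.2378, -0.5883).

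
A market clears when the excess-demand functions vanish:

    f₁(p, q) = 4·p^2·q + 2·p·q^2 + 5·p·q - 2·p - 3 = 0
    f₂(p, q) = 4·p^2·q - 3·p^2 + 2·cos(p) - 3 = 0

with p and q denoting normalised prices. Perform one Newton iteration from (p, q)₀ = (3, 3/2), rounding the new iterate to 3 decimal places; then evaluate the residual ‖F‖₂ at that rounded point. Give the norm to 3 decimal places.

7.565

At (3, 3/2): F = (81.000, 22.02002).
Jacobian J = [[8·p·q + 2·q^2 + 5·q - 2, 4·p^2 + 4·p·q + 5·p], [8·p·q - 6·p - 2·sin(p), 4·p^2]].
At the point, J = [[46.000, 69.000], [17.71776, 36.000]] (det J = 433.47456).
Solving J·Δ = −F gives Δ = (-3.222, 0.974).
Then the next iterate is (p, q)₁ = (-0.222, 2.474).
Re-evaluating at (-0.222, 2.474): F = (-7.53201, -0.70922), so ‖F‖₂ = 7.565.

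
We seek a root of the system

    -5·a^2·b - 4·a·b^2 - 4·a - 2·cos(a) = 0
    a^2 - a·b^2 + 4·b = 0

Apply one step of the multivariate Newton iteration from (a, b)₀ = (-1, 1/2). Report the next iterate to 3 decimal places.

At (-1, 1/2): F = (1.41940, 3.250).
Jacobian J = [[-10·a·b - 4·b^2 + 2·sin(a) - 4, -5·a^2 - 8·a·b], [2·a - b^2, -2·a·b + 4]].
At the point, J = [[-1.68294, -1.000], [-2.250, 5.000]] (det J = -10.66471).
Solving J·Δ = −F gives Δ = (0.970, -0.213).
Then the next iterate is (a, b)₁ = (-0.030, 0.287).

(-0.030, 0.287)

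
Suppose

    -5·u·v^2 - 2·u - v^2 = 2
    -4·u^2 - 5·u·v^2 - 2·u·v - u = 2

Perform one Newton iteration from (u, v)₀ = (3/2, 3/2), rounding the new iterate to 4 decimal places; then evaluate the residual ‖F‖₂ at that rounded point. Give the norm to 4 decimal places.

At (3/2, 3/2): F = (-24.1250, -33.8750).
Jacobian J = [[-5·v^2 - 2, -10·u·v - 2·v], [-8·u - 5·v^2 - 2·v - 1, -10·u·v - 2·u]].
At the point, J = [[-13.2500, -25.5000], [-27.2500, -25.5000]] (det J = -357.0000).
Solving J·Δ = −F gives Δ = (-0.6964, -0.5842).
Then the next iterate is (u, v)₁ = (0.8036, 0.9158).
Re-evaluating at (0.8036, 0.9158): F = (-7.815745, -10.228421), so ‖F‖₂ = 12.8727.

12.8727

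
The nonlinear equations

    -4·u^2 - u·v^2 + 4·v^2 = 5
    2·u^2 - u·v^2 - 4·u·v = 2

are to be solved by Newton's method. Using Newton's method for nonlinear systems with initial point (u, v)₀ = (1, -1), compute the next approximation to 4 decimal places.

At (1, -1): F = (-6.0000, 3.0000).
Jacobian J = [[-8·u - v^2, -2·u·v + 8·v], [4·u - v^2 - 4·v, -2·u·v - 4·u]].
At the point, J = [[-9.0000, -6.0000], [7.0000, -2.0000]] (det J = 60.0000).
Solving J·Δ = −F gives Δ = (-0.5000, -0.2500).
Then the next iterate is (u, v)₁ = (0.5000, -1.2500).

(0.5000, -1.2500)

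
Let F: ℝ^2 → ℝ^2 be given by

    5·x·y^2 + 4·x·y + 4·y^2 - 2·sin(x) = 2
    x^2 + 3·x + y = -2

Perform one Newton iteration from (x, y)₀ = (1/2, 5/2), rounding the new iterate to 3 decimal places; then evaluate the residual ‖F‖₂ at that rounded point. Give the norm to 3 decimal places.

41.082

At (1/2, 5/2): F = (42.66615, 6.250).
Jacobian J = [[5·y^2 + 4·y - 2·cos(x), 10·x·y + 4·x + 8·y], [2·x + 3, 1]].
At the point, J = [[39.49483, 34.500], [4.000, 1.000]] (det J = -98.50517).
Solving J·Δ = −F gives Δ = (-1.756, 0.773).
Then the next iterate is (x, y)₁ = (-1.256, 3.273).
Re-evaluating at (-1.256, 3.273): F = (-40.96640, 3.08254), so ‖F‖₂ = 41.082.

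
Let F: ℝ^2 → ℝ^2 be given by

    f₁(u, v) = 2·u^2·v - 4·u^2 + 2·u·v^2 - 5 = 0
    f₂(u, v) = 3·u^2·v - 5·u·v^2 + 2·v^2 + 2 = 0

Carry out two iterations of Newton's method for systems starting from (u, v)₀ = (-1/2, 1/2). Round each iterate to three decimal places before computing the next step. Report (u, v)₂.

At (-1/2, 1/2): F = (-6.000, 3.500).
Jacobian J = [[4·u·v - 8·u + 2·v^2, 2·u^2 + 4·u·v], [6·u·v - 5·v^2, 3·u^2 - 10·u·v + 4·v]].
At the point, J = [[3.500, -0.500], [-2.750, 5.250]] (det J = 17.000).
Solving J·Δ = −F gives Δ = (1.750, 0.250).
Then the next iterate is (u, v)₁ = (1.250, 0.750).
Round to (1.250, 0.750) and repeat: F = (-7.500, 3.125), J = [[-5.125, 6.875], [2.81250, -1.68750]].
Δ = (-0.826, 0.475), so (u, v)₂ = (0.424, 1.225).

(0.424, 1.225)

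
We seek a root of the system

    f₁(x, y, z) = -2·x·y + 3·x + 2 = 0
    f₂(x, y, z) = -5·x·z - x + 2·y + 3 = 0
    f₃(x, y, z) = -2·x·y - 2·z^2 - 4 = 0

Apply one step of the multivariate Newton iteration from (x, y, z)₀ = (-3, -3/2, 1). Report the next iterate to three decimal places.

(-1.593, -0.240, 0.195)

At (-3, -3/2, 1): F = (-16.000, 18.000, -15.000).
Jacobian J = [[-2·y + 3, -2·x, 0], [-5·z - 1, 2, -5·x], [-2·y, -2·x, -4·z]].
At the point, J = [[6.000, 6.000, 0.000], [-6.000, 2.000, 15.000], [3.000, 6.000, -4.000]] (det J = -462.000).
Solving J·Δ = −F gives Δ = (1.407, 1.260, -0.805).
Then the next iterate is (x, y, z)₁ = (-1.593, -0.240, 0.195).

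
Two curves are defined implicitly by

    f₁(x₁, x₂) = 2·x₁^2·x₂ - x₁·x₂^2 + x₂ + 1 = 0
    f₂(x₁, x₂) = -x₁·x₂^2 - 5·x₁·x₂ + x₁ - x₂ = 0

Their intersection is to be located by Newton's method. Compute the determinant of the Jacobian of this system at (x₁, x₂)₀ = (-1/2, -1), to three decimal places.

-2.000

J = [[4·x₁·x₂ - x₂^2, 2·x₁^2 - 2·x₁·x₂ + 1], [-x₂^2 - 5·x₂ + 1, -2·x₁·x₂ - 5·x₁ - 1]].
At the point, J = [[1.000, 0.500], [5.000, 0.500]].
det J = -2.000.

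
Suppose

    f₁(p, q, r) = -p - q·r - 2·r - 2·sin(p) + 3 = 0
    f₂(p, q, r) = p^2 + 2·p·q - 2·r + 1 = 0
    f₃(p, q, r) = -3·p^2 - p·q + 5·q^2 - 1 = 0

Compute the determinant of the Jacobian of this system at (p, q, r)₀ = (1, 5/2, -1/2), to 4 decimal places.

J = [[-2·cos(p) - 1, -r, -q - 2], [2·p + 2·q, 2·p, -2], [-6·p - q, -p + 10·q, 0]].
At the point, J = [[-2.080605, 0.5000, -4.5000], [7.0000, 2.0000, -2.0000], [-8.5000, 24.0000, 0.0000]].
det J = -923.8690.

-923.8690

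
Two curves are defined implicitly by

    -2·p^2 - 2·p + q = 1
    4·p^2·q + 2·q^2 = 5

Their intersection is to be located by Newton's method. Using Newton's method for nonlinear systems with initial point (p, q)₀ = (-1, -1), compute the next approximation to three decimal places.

(-0.125, -0.750)

At (-1, -1): F = (-2.000, -7.000).
Jacobian J = [[-4·p - 2, 1], [8·p·q, 4·p^2 + 4·q]].
At the point, J = [[2.000, 1.000], [8.000, 0.000]] (det J = -8.000).
Solving J·Δ = −F gives Δ = (0.875, 0.250).
Then the next iterate is (p, q)₁ = (-0.125, -0.750).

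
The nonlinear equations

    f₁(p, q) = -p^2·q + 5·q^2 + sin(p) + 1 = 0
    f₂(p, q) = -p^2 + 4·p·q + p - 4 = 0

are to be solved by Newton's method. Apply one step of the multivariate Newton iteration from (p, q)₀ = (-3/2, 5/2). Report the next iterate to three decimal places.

(-0.500, 1.041)

At (-3/2, 5/2): F = (25.62751, -22.750).
Jacobian J = [[-2·p·q + cos(p), -p^2 + 10·q], [-2·p + 4·q + 1, 4·p]].
At the point, J = [[7.57074, 22.750], [14.000, -6.000]] (det J = -363.92442).
Solving J·Δ = −F gives Δ = (1.000, -1.459).
Then the next iterate is (p, q)₁ = (-0.500, 1.041).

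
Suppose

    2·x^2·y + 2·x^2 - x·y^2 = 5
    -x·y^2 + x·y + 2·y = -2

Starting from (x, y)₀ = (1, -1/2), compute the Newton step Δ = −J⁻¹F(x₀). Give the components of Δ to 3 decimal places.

At (1, -1/2): F = (-4.250, 0.250).
Jacobian J = [[4·x·y + 4·x - y^2, 2·x^2 - 2·x·y], [-y^2 + y, -2·x·y + x + 2]].
At the point, J = [[1.750, 3.000], [-0.750, 4.000]] (det J = 9.250).
Solving J·Δ = −F gives Δ = (1.919, 0.297).

(1.919, 0.297)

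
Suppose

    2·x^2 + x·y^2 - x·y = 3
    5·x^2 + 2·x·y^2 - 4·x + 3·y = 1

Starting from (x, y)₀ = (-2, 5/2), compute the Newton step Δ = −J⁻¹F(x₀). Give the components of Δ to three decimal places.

At (-2, 5/2): F = (-2.500, 9.500).
Jacobian J = [[4·x + y^2 - y, 2·x·y - x], [10·x + 2·y^2 - 4, 4·x·y + 3]].
At the point, J = [[-4.250, -8.000], [-11.500, -17.000]] (det J = -19.750).
Solving J·Δ = −F gives Δ = (6.000, -3.500).

(6.000, -3.500)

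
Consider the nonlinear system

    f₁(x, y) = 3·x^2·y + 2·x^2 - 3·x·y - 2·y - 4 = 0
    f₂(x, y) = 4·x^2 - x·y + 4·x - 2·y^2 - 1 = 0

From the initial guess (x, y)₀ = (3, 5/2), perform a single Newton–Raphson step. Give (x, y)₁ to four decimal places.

At (3, 5/2): F = (54.0000, 27.0000).
Jacobian J = [[6·x·y + 4·x - 3·y, 3·x^2 - 3·x - 2], [8·x - y + 4, -x - 4·y]].
At the point, J = [[49.5000, 16.0000], [25.5000, -13.0000]] (det J = -1051.5000).
Solving J·Δ = −F gives Δ = (-1.0785, -0.0385).
Then the next iterate is (x, y)₁ = (1.9215, 2.4615).

(1.9215, 2.4615)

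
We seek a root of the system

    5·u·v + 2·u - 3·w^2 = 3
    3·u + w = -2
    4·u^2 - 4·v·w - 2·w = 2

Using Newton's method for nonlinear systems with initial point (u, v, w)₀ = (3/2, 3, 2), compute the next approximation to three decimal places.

(-0.472, 1.937, -0.583)

At (3/2, 3, 2): F = (10.500, 8.500, -21.000).
Jacobian J = [[5·v + 2, 5·u, -6·w], [3, 0, 1], [8·u, -4·w, -4·v - 2]].
At the point, J = [[17.000, 7.500, -12.000], [3.000, 0.000, 1.000], [12.000, -8.000, -14.000]] (det J = 829.000).
Solving J·Δ = −F gives Δ = (-1.972, -1.063, -2.583).
Then the next iterate is (u, v, w)₁ = (-0.472, 1.937, -0.583).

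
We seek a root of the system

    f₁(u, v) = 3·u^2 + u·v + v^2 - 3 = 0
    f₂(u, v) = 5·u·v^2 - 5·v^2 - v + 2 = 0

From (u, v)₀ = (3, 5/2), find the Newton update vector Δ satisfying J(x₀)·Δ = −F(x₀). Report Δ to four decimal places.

At (3, 5/2): F = (37.7500, 62.0000).
Jacobian J = [[6·u + v, u + 2·v], [5·v^2, 10·u·v - 10·v - 1]].
At the point, J = [[20.5000, 8.0000], [31.2500, 49.0000]] (det J = 754.5000).
Solving J·Δ = −F gives Δ = (-1.7942, -0.1210).

(-1.7942, -0.1210)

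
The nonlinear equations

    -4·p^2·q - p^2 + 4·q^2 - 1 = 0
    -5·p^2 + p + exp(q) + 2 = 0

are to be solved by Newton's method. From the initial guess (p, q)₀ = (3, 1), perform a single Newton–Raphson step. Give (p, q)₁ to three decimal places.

At (3, 1): F = (-42.000, -37.28172).
Jacobian J = [[-8·p·q - 2·p, -4·p^2 + 8·q], [-10·p + 1, exp(q)]].
At the point, J = [[-30.000, -28.000], [-29.000, 2.71828]] (det J = -893.54845).
Solving J·Δ = −F gives Δ = (-1.296, -0.111).
Then the next iterate is (p, q)₁ = (1.704, 0.889).

(1.704, 0.889)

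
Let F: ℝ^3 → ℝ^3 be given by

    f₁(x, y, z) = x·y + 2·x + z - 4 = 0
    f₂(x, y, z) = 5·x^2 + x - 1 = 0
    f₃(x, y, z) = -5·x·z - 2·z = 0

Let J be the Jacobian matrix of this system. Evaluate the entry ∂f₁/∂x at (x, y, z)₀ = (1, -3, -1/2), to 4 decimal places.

-1.0000

∂f₁/∂x = y + 2.
At (1, -3, -1/2) this is -1.0000.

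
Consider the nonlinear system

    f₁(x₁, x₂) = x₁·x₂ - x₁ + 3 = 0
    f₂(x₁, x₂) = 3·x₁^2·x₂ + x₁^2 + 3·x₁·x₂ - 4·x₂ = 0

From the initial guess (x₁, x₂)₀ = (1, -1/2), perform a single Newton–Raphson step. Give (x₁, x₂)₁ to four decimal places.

(7.0000, 7.0000)

At (1, -1/2): F = (1.5000, 0.0000).
Jacobian J = [[x₂ - 1, x₁], [6·x₁·x₂ + 2·x₁ + 3·x₂, 3·x₁^2 + 3·x₁ - 4]].
At the point, J = [[-1.5000, 1.0000], [-2.5000, 2.0000]] (det J = -0.5000).
Solving J·Δ = −F gives Δ = (6.0000, 7.5000).
Then the next iterate is (x₁, x₂)₁ = (7.0000, 7.0000).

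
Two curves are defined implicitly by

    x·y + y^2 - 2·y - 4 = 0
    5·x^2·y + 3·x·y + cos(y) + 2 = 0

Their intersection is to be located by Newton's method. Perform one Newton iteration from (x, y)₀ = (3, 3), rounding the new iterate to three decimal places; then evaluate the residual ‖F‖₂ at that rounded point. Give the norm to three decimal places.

47.028

At (3, 3): F = (8.000, 163.01001).
Jacobian J = [[y, x + 2·y - 2], [10·x·y + 3·y, 5·x^2 + 3·x - sin(y)]].
At the point, J = [[3.000, 7.000], [99.000, 53.85888]] (det J = -531.42336).
Solving J·Δ = −F gives Δ = (-1.336, -0.570).
Then the next iterate is (x, y)₁ = (1.664, 2.430).
Re-evaluating at (1.664, 2.430): F = (1.08842, 47.01532), so ‖F‖₂ = 47.028.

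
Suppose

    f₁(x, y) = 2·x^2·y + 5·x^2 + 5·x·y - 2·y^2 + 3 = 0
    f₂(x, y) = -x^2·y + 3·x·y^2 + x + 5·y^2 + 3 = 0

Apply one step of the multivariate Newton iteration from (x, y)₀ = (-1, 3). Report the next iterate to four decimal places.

At (-1, 3): F = (-19.0000, 17.0000).
Jacobian J = [[4·x·y + 10·x + 5·y, 2·x^2 + 5·x - 4·y], [-2·x·y + 3·y^2 + 1, -x^2 + 6·x·y + 10·y]].
At the point, J = [[-7.0000, -15.0000], [34.0000, 11.0000]] (det J = 433.0000).
Solving J·Δ = −F gives Δ = (-0.1062, -1.2171).
Then the next iterate is (x, y)₁ = (-1.1062, 1.7829).

(-1.1062, 1.7829)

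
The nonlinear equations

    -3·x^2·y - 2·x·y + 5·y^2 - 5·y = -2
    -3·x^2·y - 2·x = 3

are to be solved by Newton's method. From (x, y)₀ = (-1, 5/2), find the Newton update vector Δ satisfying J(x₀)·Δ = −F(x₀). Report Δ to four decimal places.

(0.3854, -1.1634)

At (-1, 5/2): F = (18.2500, -8.5000).
Jacobian J = [[-6·x·y - 2·y, -3·x^2 - 2·x + 10·y - 5], [-6·x·y - 2, -3·x^2]].
At the point, J = [[10.0000, 19.0000], [13.0000, -3.0000]] (det J = -277.0000).
Solving J·Δ = −F gives Δ = (0.3854, -1.1634).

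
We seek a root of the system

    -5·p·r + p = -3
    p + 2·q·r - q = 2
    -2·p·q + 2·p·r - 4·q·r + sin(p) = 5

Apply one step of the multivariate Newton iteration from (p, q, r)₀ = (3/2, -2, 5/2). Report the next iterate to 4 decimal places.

At (3/2, -2, 5/2): F = (-14.2500, -8.5000, 29.497495).
Jacobian J = [[-5·r + 1, 0, -5·p], [1, 2·r - 1, 2·q], [-2·q + 2·r + cos(p), -2·p - 4·r, 2·p - 4·q]].
At the point, J = [[-11.5000, 0.0000, -7.5000], [1.0000, 4.0000, -4.0000], [9.070737, -13.0000, 11.0000]] (det J = 461.622116).
Solving J·Δ = −F gives Δ = (-0.3686, 0.8824, -1.3347).
Then the next iterate is (p, q, r)₁ = (1.1314, -1.1176, 1.1653).

(1.1314, -1.1176, 1.1653)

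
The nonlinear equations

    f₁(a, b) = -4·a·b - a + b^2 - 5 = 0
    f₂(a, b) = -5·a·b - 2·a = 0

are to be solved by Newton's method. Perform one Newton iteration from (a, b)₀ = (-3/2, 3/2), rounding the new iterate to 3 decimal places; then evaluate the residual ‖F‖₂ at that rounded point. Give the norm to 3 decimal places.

10.392

At (-3/2, 3/2): F = (7.750, 14.250).
Jacobian J = [[-4·b - 1, -4·a + 2·b], [-5·b - 2, -5·a]].
At the point, J = [[-7.000, 9.000], [-9.500, 7.500]] (det J = 33.000).
Solving J·Δ = −F gives Δ = (2.125, 0.792).
Then the next iterate is (a, b)₁ = (0.625, 2.292).
Re-evaluating at (0.625, 2.292): F = (-6.10174, -8.41250), so ‖F‖₂ = 10.392.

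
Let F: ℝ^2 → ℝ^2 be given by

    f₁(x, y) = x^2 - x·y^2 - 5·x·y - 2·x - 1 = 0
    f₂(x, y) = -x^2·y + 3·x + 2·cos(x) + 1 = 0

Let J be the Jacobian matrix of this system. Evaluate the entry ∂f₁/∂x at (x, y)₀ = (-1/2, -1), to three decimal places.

∂f₁/∂x = 2·x - y^2 - 5·y - 2.
At (-1/2, -1) this is 1.000.

1.000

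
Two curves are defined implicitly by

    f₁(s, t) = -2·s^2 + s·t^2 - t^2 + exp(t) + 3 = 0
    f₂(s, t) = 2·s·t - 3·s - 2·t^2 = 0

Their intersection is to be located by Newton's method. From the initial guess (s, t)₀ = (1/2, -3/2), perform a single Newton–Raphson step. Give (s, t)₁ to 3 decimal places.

At (1/2, -3/2): F = (1.59813, -7.500).
Jacobian J = [[-4·s + t^2, 2·s·t - 2·t + exp(t)], [2·t - 3, 2·s - 4·t]].
At the point, J = [[0.250, 1.72313], [-6.000, 7.000]] (det J = 12.08878).
Solving J·Δ = −F gives Δ = (-1.994, -0.638).
Then the next iterate is (s, t)₁ = (-1.494, -2.138).

(-1.494, -2.138)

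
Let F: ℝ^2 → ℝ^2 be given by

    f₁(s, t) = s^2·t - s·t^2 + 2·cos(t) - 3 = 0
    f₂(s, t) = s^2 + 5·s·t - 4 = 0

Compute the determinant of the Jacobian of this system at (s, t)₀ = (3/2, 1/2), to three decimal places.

J = [[2·s·t - t^2, s^2 - 2·s·t - 2·sin(t)], [2·s + 5·t, 5·s]].
At the point, J = [[1.250, -0.20885], [5.500, 7.500]].
det J = 10.524.

10.524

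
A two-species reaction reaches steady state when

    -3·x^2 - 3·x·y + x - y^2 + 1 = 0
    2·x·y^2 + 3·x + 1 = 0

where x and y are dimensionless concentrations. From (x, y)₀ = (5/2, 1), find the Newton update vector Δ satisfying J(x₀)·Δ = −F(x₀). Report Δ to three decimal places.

At (5/2, 1): F = (-23.750, 13.500).
Jacobian J = [[-6·x - 3·y + 1, -3·x - 2·y], [2·y^2 + 3, 4·x·y]].
At the point, J = [[-17.000, -9.500], [5.000, 10.000]] (det J = -122.500).
Solving J·Δ = −F gives Δ = (-0.892, -0.904).

(-0.892, -0.904)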